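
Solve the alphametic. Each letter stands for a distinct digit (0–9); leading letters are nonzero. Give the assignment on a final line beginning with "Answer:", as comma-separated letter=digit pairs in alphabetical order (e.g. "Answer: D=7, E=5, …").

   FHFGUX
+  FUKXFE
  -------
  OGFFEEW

Step 1. [col 1: X + E ≡ W (mod 10)] column 1 (X + E ≡ W (mod 10), carry-in 0) doesn't pin E yet; pick E=2 and continue, so E=2.
Step 2. [O] the sum has 7 digits but both addends have 6; that extra leading digit O is the final carry, namely 1, so O=1.
Step 3. [col 1: X + E ≡ W (mod 10)] column 1 (X + E ≡ W (mod 10), carry-in 0) doesn't pin W yet; pick W=7 and continue ⇒ W=7.
Step 4. [col 1: X + E ≡ W (mod 10)] in column 1 we have X+E≡W with carry-in 0; given E=2, W=7 and digits 1,2,7 already taken and all letters distinct, that pins X to 5, so X=5.
Step 5. [col 2: U + F ≡ E (mod 10)] several values work for F in column 2 (U + F ≡ E (mod 10), carry-in 0); try F=8 ⇒ F=8.
Step 6. [col 2: U + F ≡ E (mod 10)] column 2 reads U+F+carry(0)=E with F=8, E=2; with digits 1,2,5,7,8 already taken and all letters distinct, the only value for U is 4 ⇒ U=4.
Step 7. [col 3: G + X ≡ E (mod 10)] in column 3 we have G+X≡E with carry-in 1; given X=5, E=2 and digits 1,2,4,5,7,8 already taken and all letters distinct, that pins G to 6, so G=6.
Step 8. [col 4: F + K ≡ F (mod 10)] from column 4 (F=8, carry-in 1, digits 1,2,4,5,6,7,8 already taken and all letters distinct): K must equal 9 ⇒ K=9.
Step 9. [col 5: H + U ≡ F (mod 10)] column 5: given U=4, F=8, carry-in 1, and digits 1,2,4,5,6,7,8,9 already taken and all letters distinct, H+U≡F (mod 10) forces H=3 ⇒ H=3.

Answer: E=2, F=8, G=6, H=3, K=9, O=1, U=4, W=7, X=5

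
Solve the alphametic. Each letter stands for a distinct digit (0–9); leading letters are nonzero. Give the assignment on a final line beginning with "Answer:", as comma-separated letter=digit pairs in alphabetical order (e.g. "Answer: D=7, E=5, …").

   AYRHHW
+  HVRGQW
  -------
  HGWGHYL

Step 1. [col 1: W + W ≡ L (mod 10)] no forcing yet in column 1 (carry-in 0); W=8 is free and consistent — try it. So W=8.
Step 2. [col 1: W + W ≡ L (mod 10)] column 1 reads W+W+carry(0)=L with W=8; with digits 8 already taken and all letters distinct, the only value for L is 6. So L=6.
Step 3. [col 2: H + Q ≡ Y (mod 10)] H=1 is one option consistent with column 2 (H + Q ≡ Y (mod 10), carry-in 1) — take it. So H=1.
Step 4. [col 2: H + Q ≡ Y (mod 10)] several values work for Q in column 2 (H + Q ≡ Y (mod 10), carry-in 1); try Q=2 ⇒ Q=2.
Step 5. [col 2: H + Q ≡ Y (mod 10)] column 2 reads H+Q+carry(1)=Y with H=1, Q=2; with digits 1,2,6,8 already taken and all letters distinct, the only value for Y is 4, so Y=4.
Step 6. [col 3: H + G ≡ H (mod 10)] in column 3 we have H+G≡H with carry-in 0; given H=1 and digits 1,2,4,6,8 already taken and all letters distinct, that pins G to 0 ⇒ G=0.
Step 7. [col 4: R + R ≡ G (mod 10)] from column 4 (G=0, carry-in 0, digits 0,1,2,4,6,8 already taken and all letters distinct): R must equal 5. So R=5.
Step 8. [col 5: Y + V ≡ W (mod 10)] column 5 reads Y+V+carry(1)=W with Y=4, W=8; with digits 0,1,2,4,5,6,8 already taken and all letters distinct, the only value for V is 3. So V=3.
Step 9. [col 6: A + H ≡ G (mod 10)] column 6 reads A+H+carry(0)=G with H=1, G=0; with digits 0,1,2,3,4,5,6,8 already taken and all letters distinct, the only value for A is 9. So A=9.

Answer: A=9, G=0, H=1, L=6, Q=2, R=5, V=3, W=8, Y=4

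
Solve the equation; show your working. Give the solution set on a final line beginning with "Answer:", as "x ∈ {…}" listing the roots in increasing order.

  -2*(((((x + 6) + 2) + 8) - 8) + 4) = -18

Step 1. [-2*(((((x + 6) + 2) + 8) - 8) + 4) = -18] -2·(inner) — divide through by -2 ⇒ div: ((((x + 6) + 2) + 8) - 8) + 4 = 9.
Step 2. [((((x + 6) + 2) + 8) - 8) + 4 = 9] the outer +4 inverts by subtracting 4, so sub: (((x + 6) + 2) + 8) - 8 = 5.
Step 3. [(((x + 6) + 2) + 8) - 8 = 5] add 8: x sits inside (… - 8) ⇒ sub: ((x + 6) + 2) + 8 = 13.
Step 4. [((x + 6) + 2) + 8 = 13] peel the +8: subtract 8 from each side. So sub: (x + 6) + 2 = 5.
Step 5. [(x + 6) + 2 = 5] the outer +2 inverts by subtracting 2. So sub: x + 6 = 3.
Step 6. [x + 6 = 3] 6 comes off first (subtract 6), so sub: x = -3.

Answer: x ∈ {-3}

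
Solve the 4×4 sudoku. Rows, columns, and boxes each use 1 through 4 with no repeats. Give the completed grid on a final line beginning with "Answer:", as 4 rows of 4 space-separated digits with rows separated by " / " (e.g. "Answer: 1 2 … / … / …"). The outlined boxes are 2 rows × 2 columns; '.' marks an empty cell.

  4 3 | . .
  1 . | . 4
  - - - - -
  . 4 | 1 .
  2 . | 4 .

Step 1. [r1c3∈{2}] r1c3's peers cover all but 2. So r1c3=2.
Step 2. [r3c1∈{3}] r3c1's peers cover all but 3. So r3c1=3.
Step 3. [r4c2∈{1}] only 1 remains possible at r4c2 ⇒ r4c2=1.
Step 4. [r1c4∈{1}] r1c4's peers cover all but 1 ⇒ r1c4=1.
Step 5. [r2c2∈{2}] r2c2 is down to just 2, so r2c2=2.
Step 6. [r4c4∈{3}] nothing but 3 survives at r4c4, so r4c4=3.
Step 7. [r2c3∈{3}] only 3 remains possible at r2c3 ⇒ r2c3=3.
Step 8. [r3c4∈{2}] r3c4 is down to just 2, so r3c4=2.

Answer: 4 3 2 1 / 1 2 3 4 / 3 4 1 2 / 2 1 4 3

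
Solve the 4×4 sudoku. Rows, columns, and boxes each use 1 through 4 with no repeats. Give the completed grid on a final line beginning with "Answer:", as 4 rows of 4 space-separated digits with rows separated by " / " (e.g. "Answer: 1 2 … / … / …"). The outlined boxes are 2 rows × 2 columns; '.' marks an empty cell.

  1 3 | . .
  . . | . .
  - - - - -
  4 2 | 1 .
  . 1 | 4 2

Step 1. [r2c3∈{2,3}] r2c3 is the only open cell in col 3 admitting 3 ⇒ r2c3=3.
Step 2. [r2c2∈{4}] r2c2 has the single candidate 4. So r2c2=4.
Step 3. [r1c3∈{2}] r1c3 has the single candidate 2 ⇒ r1c3=2.
Step 4. [r2c1∈{2}] r2c1 has the single candidate 2 ⇒ r2c1=2.
Step 5. [r1c4∈{4}] r1c4 is down to just 4. So r1c4=4.
Step 6. [r4c1∈{3}] r4c1 has the single candidate 3 ⇒ r4c1=3.
Step 7. [r3c4∈{3}] only 3 remains possible at r3c4, so r3c4=3.
Step 8. [r2c4∈{1}] r2c4 is down to just 1. So r2c4=1.

Answer: 1 3 2 4 / 2 4 3 1 / 4 2 1 3 / 3 1 4 2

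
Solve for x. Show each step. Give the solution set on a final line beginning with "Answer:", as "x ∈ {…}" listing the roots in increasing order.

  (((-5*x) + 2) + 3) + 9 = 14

Step 1. [(((-5*x) + 2) + 3) + 9 = 14] peel the +9: subtract 9 from each side. So sub: ((-5*x) + 2) + 3 = 5.
Step 2. [((-5*x) + 2) + 3 = 5] 3 comes off first (subtract 3), so sub: (-5*x) + 2 = 2.
Step 3. [(-5*x) + 2 = 2] 2 comes off first (subtract 2), so sub: -5*x = 0.
Step 4. [-5*x = 0] leading coefficient -5: divide by -5 ⇒ div: x = 0.

Answer: x ∈ {0}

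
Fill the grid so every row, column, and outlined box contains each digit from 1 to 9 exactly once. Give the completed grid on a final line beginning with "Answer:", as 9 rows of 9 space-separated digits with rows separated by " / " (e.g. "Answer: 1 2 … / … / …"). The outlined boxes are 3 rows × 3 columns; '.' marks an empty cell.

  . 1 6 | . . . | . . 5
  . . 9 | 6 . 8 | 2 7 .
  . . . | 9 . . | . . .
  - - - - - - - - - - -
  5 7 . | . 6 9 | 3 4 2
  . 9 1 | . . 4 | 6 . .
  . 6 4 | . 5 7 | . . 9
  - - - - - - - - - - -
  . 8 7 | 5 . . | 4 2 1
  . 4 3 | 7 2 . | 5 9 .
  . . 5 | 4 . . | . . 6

Step 1. [r9c5∈{1,3,8,9}] box 8 places 8 nowhere but r9c5 ⇒ r9c5=8.
Step 2. [r5c5∈{3}] r5c5 is down to just 3. So r5c5=3.
Step 3. [r3c3∈{2,8}] in col 3, 2 fits only at r3c3. So r3c3=2.
Step 4. [r6c1∈{2,3,8}] r6c1 is the only open cell in row 6 admitting 3 ⇒ r6c1=3.
Step 5. [r6c4∈{1,2,8}] in row 6, 2 fits only at r6c4 ⇒ r6c4=2.
Step 6. [r2c1∈{4}] r2c1 is down to just 4, so r2c1=4.
Step 7. [r5c4∈{8}] r5c4 is down to just 8. So r5c4=8.
Step 8. [r2c9∈{3}] r2c9 has the single candidate 3 ⇒ r2c9=3.
Step 9. [r1c8∈{8}] only 8 remains possible at r1c8, so r1c8=8.
Step 10. [r3c7∈{1}] only 1 remains possible at r3c7. So r3c7=1.
Step 11. [r7c6∈{3,6}] across row 7, 3 lands solely at r7c6, so r7c6=3.
Step 12. [r9c1∈{1,2,9}] row 9 places 9 nowhere but r9c1. So r9c1=9.
Step 13. [r1c5∈{4,7}] r1c5 is the only open cell in row 1 admitting 4. So r1c5=4.
Step 14. [r8c1∈{1,6}] 1 has one home in col 1: r8c1, so r8c1=1.
Step 15. [r3c2∈{3,5}] in row 3, 3 fits only at r3c2. So r3c2=3.
Step 16. [r1c1∈{7}] nothing but 7 survives at r1c1, so r1c1=7.
Step 17. [r1c4∈{3}] r1c4 is down to just 3 ⇒ r1c4=3.
Step 18. [r1c7∈{9}] r1c7 has the single candidate 9, so r1c7=9.
Step 19. [r9c7∈{7}] only 7 remains possible at r9c7 ⇒ r9c7=7.
Step 20. [r5c9∈{7}] nothing but 7 survives at r5c9, so r5c9=7.
Step 21. [r2c2∈{5}] only 5 remains possible at r2c2 ⇒ r2c2=5.
Step 22. [r5c1∈{2}] only 2 remains possible at r5c1, so r5c1=2.
Step 23. [r3c8∈{6}] r3c8 is down to just 6, so r3c8=6.
Step 24. [r3c9∈{4}] r3c9's peers cover all but 4, so r3c9=4.
Step 25. [r6c8∈{1}] only 1 remains possible at r6c8 ⇒ r6c8=1.
Step 26. [r7c5∈{9}] nothing but 9 survives at r7c5. So r7c5=9.
Step 27. [r2c5∈{1}] nothing but 1 survives at r2c5 ⇒ r2c5=1.
Step 28. [r4c3∈{8}] r4c3 is down to just 8. So r4c3=8.
Step 29. [r8c6∈{6}] r8c6 has the single candidate 6. So r8c6=6.
Step 30. [r3c6∈{5}] r3c6 has the single candidate 5, so r3c6=5.
Step 31. [r9c6∈{1}] r9c6 is down to just 1 ⇒ r9c6=1.
Step 32. [r7c1∈{6}] r7c1 has the single candidate 6, so r7c1=6.
Step 33. [r6c7∈{8}] only 8 remains possible at r6c7 ⇒ r6c7=8.
Step 34. [r4c4∈{1}] r4c4 is down to just 1 ⇒ r4c4=1.
Step 35. [r1c6∈{2}] r1c6 has the single candidate 2 ⇒ r1c6=2.
Step 36. [r8c9∈{8}] only 8 remains possible at r8c9 ⇒ r8c9=8.
Step 37. [r9c8∈{3}] nothing but 3 survives at r9c8 ⇒ r9c8=3.
Step 38. [r5c8∈{5}] nothing but 5 survives at r5c8. So r5c8=5.
Step 39. [r3c1∈{8}] r3c1 has the single candidate 8. So r3c1=8.
Step 40. [r9c2∈{2}] only 2 remains possible at r9c2 ⇒ r9c2=2.
Step 41. [r3c5∈{7}] only 7 remains possible at r3c5, so r3c5=7.

Answer: 7 1 6 3 4 2 9 8 5 / 4 5 9 6 1 8 2 7 3 / 8 3 2 9 7 5 1 6 4 / 5 7 8 1 6 9 3 4 2 / 2 9 1 8 3 4 6 5 7 / 3 6 4 2 5 7 8 1 9 / 6 8 7 5 9 3 4 2 1 / 1 4 3 7 2 6 5 9 8 / 9 2 5 4 8 1 7 3 6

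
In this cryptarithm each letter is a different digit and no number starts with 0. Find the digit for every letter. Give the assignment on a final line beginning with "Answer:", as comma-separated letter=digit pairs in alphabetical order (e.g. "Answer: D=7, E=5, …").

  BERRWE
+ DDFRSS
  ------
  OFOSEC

Step 1. [col 1: E + S ≡ C (mod 10)] C=9 is one option consistent with column 1 (E + S ≡ C (mod 10), carry-in 0) — take it. So C=9.
Step 2. [col 1: E + S ≡ C (mod 10)] no forcing yet in column 1 (carry-in 0); S=2 is free and consistent — try it ⇒ S=2.
Step 3. [col 1: E + S ≡ C (mod 10)] column 1 reads E+S+carry(0)=C with S=2, C=9; with digits 2,9 already taken and all letters distinct, the only value for E is 7 ⇒ E=7.
Step 4. [col 2: W + S ≡ E (mod 10)] column 2 reads W+S+carry(0)=E with S=2, E=7; with digits 2,7,9 already taken and all letters distinct, the only value for W is 5 ⇒ W=5.
Step 5. [col 3: R + R ≡ S (mod 10)] no forcing yet in column 3 (carry-in 0); R=6 is free and consistent — try it. So R=6.
Step 6. [col 4: R + F ≡ O (mod 10)] column 4 (R + F ≡ O (mod 10), carry-in 1) doesn't pin O yet; pick O=8 and continue ⇒ O=8.
Step 7. [col 4: R + F ≡ O (mod 10)] in column 4 we have R+F≡O with carry-in 1; given R=6, O=8 and digits 2,5,6,7,8,9 already taken and all letters distinct, that pins F to 1, so F=1.
Step 8. [col 5: E + D ≡ F (mod 10)] from column 5 (E=7, F=1, carry-in 0, digits 1,2,5,6,7,8,9 already taken and all letters distinct): D must equal 4, so D=4.
Step 9. [col 6: B + D ≡ O (mod 10)] from column 6 (D=4, O=8, carry-in 1, digits 1,2,4,5,6,7,8,9 already taken and all letters distinct): B must equal 3, so B=3.

Answer: B=3, C=9, D=4, E=7, F=1, O=8, R=6, S=2, W=5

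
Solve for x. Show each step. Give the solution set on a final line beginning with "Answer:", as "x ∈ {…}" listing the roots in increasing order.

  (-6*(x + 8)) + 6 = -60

Step 1. [(-6*(x + 8)) + 6 = -60] 6 comes off first (subtract 6). So sub: -6*(x + 8) = -66.
Step 2. [-6*(x + 8) = -66] leading coefficient -6: divide by -6 ⇒ div: x + 8 = 11.
Step 3. [x + 8 = 11] the outer +8 inverts by subtracting 8. So sub: x = 3.

Answer: x ∈ {3}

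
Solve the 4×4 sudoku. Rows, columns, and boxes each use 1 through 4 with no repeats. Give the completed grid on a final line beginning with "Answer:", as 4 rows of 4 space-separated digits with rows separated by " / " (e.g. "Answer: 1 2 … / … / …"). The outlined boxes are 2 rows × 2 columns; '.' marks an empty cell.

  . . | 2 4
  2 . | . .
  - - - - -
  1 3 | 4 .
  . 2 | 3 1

Step 1. [r2c2∈{1,4}] r2c2 is the only open cell in row 2 admitting 4 ⇒ r2c2=4.
Step 2. [r3c4∈{2}] r3c4 has the single candidate 2. So r3c4=2.
Step 3. [r2c4∈{3}] r2c4 has the single candidate 3 ⇒ r2c4=3.
Step 4. [r4c1∈{4}] r4c1 is down to just 4. So r4c1=4.
Step 5. [r1c2∈{1}] r1c2's peers cover all but 1. So r1c2=1.
Step 6. [r1c1∈{3}] r1c1 is down to just 3, so r1c1=3.
Step 7. [r2c3∈{1}] nothing but 1 survives at r2c3. So r2c3=1.

Answer: 3 1 2 4 / 2 4 1 3 / 1 3 4 2 / 4 2 3 1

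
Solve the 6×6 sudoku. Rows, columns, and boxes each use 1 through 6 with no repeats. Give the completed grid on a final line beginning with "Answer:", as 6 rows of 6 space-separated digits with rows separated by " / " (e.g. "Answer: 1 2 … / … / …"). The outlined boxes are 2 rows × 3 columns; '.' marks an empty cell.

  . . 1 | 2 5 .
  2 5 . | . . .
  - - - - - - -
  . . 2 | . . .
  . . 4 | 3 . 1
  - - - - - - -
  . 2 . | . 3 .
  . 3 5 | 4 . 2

Step 1. [r4c2∈{6}] only 6 remains possible at r4c2 ⇒ r4c2=6.
Step 2. [r5c3∈{6}] r5c3's peers cover all but 6. So r5c3=6.
Step 3. [r6c1∈{1}] r6c1's peers cover all but 1 ⇒ r6c1=1.
Step 4. [r1c1∈{3,4,6}] in col 1, 6 fits only at r1c1 ⇒ r1c1=6.
Step 5. [r2c5∈{1,4,6}] 1 has one home in col 5: r2c5 ⇒ r2c5=1.
Step 6. [r2c6∈{3,4,6}] in row 2, 4 fits only at r2c6, so r2c6=4.
Step 7. [r3c6∈{5,6}] col 6 places 6 nowhere but r3c6 ⇒ r3c6=6.
Step 8. [r3c4∈{5}] r3c4 has the single candidate 5 ⇒ r3c4=5.
Step 9. [r3c5∈{4}] r3c5's peers cover all but 4. So r3c5=4.
Step 10. [r4c5∈{2}] r4c5 is down to just 2, so r4c5=2.
Step 11. [r5c1∈{4}] r5c1 has the single candidate 4. So r5c1=4.
Step 12. [r3c1∈{3}] r3c1 is down to just 3 ⇒ r3c1=3.
Step 13. [r2c4∈{6}] r2c4 has the single candidate 6. So r2c4=6.
Step 14. [r3c2∈{1}] only 1 remains possible at r3c2, so r3c2=1.
Step 15. [r5c4∈{1}] only 1 remains possible at r5c4, so r5c4=1.
Step 16. [r5c6∈{5}] only 5 remains possible at r5c6, so r5c6=5.
Step 17. [r4c1∈{5}] only 5 remains possible at r4c1, so r4c1=5.
Step 18. [r6c5∈{6}] nothing but 6 survives at r6c5 ⇒ r6c5=6.
Step 19. [r1c6∈{3}] only 3 remains possible at r1c6, so r1c6=3.
Step 20. [r2c3∈{3}] only 3 remains possible at r2c3. So r2c3=3.
Step 21. [r1c2∈{4}] r1c2 has the single candidate 4 ⇒ r1c2=4.

Answer: 6 4 1 2 5 3 / 2 5 3 6 1 4 / 3 1 2 5 4 6 / 5 6 4 3 2 1 / 4 2 6 1 3 5 / 1 3 5 4 6 2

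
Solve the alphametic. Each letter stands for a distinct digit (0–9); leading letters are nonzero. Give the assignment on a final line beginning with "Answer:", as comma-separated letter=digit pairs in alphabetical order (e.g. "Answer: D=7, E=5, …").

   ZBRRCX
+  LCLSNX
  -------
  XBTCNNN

Step 1. [col 1: X + X ≡ N (mod 10)] X=1 is one option consistent with column 1 (X + X ≡ N (mod 10), carry-in 0) — take it, so X=1.
Step 2. [col 1: X + X ≡ N (mod 10)] column 1 reads X+X+carry(0)=N with X=1; with digits 1 already taken and all letters distinct, the only value for N is 2. So N=2.
Step 3. [col 2: C + N ≡ N (mod 10)] in column 2 we have C+N≡N with carry-in 0; given N=2 and digits 1,2 already taken and all letters distinct, that pins C to 0 ⇒ C=0.
Step 4. [col 3: R + S ≡ N (mod 10)] several values work for R in column 3 (R + S ≡ N (mod 10), carry-in 0); try R=3, so R=3.
Step 5. [col 3: R + S ≡ N (mod 10)] from column 3 (R=3, N=2, carry-in 0, digits 0,1,2,3 already taken and all letters distinct): S must equal 9 ⇒ S=9.
Step 6. [col 4: R + L ≡ C (mod 10)] from column 4 (R=3, C=0, carry-in 1, digits 0,1,2,3,9 already taken and all letters distinct): L must equal 6. So L=6.
Step 7. [col 5: B + C ≡ T (mod 10)] column 5 (B + C ≡ T (mod 10), carry-in 1) doesn't pin B yet; pick B=4 and continue, so B=4.
Step 8. [col 5: B + C ≡ T (mod 10)] from column 5 (B=4, C=0, carry-in 1, digits 0,1,2,3,4,6,9 already taken and all letters distinct): T must equal 5. So T=5.
Step 9. [col 6: Z + L ≡ B (mod 10)] from column 6 (L=6, B=4, carry-in 0, digits 0,1,2,3,4,5,6,9 already taken and all letters distinct): Z must equal 8 ⇒ Z=8.

Answer: B=4, C=0, L=6, N=2, R=3, S=9, T=5, X=1, Z=8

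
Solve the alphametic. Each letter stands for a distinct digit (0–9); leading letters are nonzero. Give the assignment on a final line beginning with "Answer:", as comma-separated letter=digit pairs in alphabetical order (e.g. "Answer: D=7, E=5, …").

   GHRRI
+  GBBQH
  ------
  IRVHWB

Step 1. [col 1: I + H ≡ B (mod 10)] column 1 (I + H ≡ B (mod 10), carry-in 0) doesn't pin H yet; pick H=2 and continue. So H=2.
Step 2. [col 1: I + H ≡ B (mod 10)] several values work for I in column 1 (I + H ≡ B (mod 10), carry-in 0); try I=1. So I=1.
Step 3. [col 1: I + H ≡ B (mod 10)] from column 1 (I=1, H=2, carry-in 0, digits 1,2 already taken and all letters distinct): B must equal 3 ⇒ B=3.
Step 4. [col 2: R + Q ≡ W (mod 10)] column 2 (R + Q ≡ W (mod 10), carry-in 0) doesn't pin W yet; pick W=5 and continue, so W=5.
Step 5. [col 2: R + Q ≡ W (mod 10)] no forcing yet in column 2 (carry-in 0); R=8 is free and consistent — try it. So R=8.
Step 6. [col 2: R + Q ≡ W (mod 10)] column 2: given R=8, W=5, carry-in 0, and digits 1,2,3,5,8 already taken and all letters distinct, R+Q≡W (mod 10) forces Q=7, so Q=7.
Step 7. [col 4: H + B ≡ V (mod 10)] column 4 reads H+B+carry(1)=V with H=2, B=3; with digits 1,2,3,5,7,8 already taken and all letters distinct, the only value for V is 6. So V=6.
Step 8. [col 5: G + G ≡ R (mod 10)] several values work for G in column 5 (G + G ≡ R (mod 10), carry-in 0); try G=9. So G=9.

Answer: B=3, G=9, H=2, I=1, Q=7, R=8, V=6, W=5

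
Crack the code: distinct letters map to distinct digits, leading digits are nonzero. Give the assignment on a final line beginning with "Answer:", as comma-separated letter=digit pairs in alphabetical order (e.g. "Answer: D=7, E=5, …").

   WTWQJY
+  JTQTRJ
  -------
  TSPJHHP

Step 1. [col 1: Y + J ≡ P (mod 10)] Y=5 is one option consistent with column 1 (Y + J ≡ P (mod 10), carry-in 0) — take it, so Y=5.
Step 2. [T] T is the leading digit of a 7-digit sum of two 6-digit numbers; the final carry is exactly 1 ⇒ T=1.
Step 3. [col 1: Y + J ≡ P (mod 10)] no forcing yet in column 1 (carry-in 0); J=7 is free and consistent — try it ⇒ J=7.
Step 4. [col 1: Y + J ≡ P (mod 10)] column 1 reads Y+J+carry(0)=P with Y=5, J=7; with digits 1,5,7 already taken and all letters distinct, the only value for P is 2, so P=2.
Step 5. [col 2: J + R ≡ H (mod 10)] no forcing yet in column 2 (carry-in 1); H=6 is free and consistent — try it, so H=6.
Step 6. [col 2: J + R ≡ H (mod 10)] column 2: given J=7, H=6, carry-in 1, and digits 1,2,5,6,7 already taken and all letters distinct, J+R≡H (mod 10) forces R=8, so R=8.
Step 7. [col 3: Q + T ≡ H (mod 10)] from column 3 (T=1, H=6, carry-in 1, digits 1,2,5,6,7,8 already taken and all letters distinct): Q must equal 4, so Q=4.
Step 8. [col 4: W + Q ≡ J (mod 10)] column 4: given Q=4, J=7, carry-in 0, and digits 1,2,4,5,6,7,8 already taken and all letters distinct, W+Q≡J (mod 10) forces W=3. So W=3.
Step 9. [col 6: W + J ≡ S (mod 10)] from column 6 (W=3, J=7, carry-in 0, digits 1,2,3,4,5,6,7,8 already taken and all letters distinct): S must equal 0, so S=0.

Answer: H=6, J=7, P=2, Q=4, R=8, S=0, T=1, W=3, Y=5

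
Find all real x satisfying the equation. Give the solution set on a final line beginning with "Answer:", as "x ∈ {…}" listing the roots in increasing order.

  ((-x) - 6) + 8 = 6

Step 1. [((-x) - 6) + 8 = 6] 8 comes off first (subtract 8), so sub: (-x) - 6 = -2.
Step 2. [(-x) - 6 = -2] the outer -6 inverts by adding 6 ⇒ sub: -x = 4.
Step 3. [-x = 4] leading − — multiply by −1, so neg: x = -4.

Answer: x ∈ {-4}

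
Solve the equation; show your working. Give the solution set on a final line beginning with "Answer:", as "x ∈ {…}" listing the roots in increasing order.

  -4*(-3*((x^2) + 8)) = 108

Step 1. [-4*(-3*((x^2) + 8)) = 108] LHS = -4·(…); ÷-4 both sides, so div: -3*((x^2) + 8) = -27.
Step 2. [-3*((x^2) + 8) = -27] leading coefficient -3: divide by -3, so div: (x^2) + 8 = 9.
Step 3. [(x^2) + 8 = 9] peel the +8: subtract 8 from each side, so sub: x^2 = 1.
Step 4. [x^2 = 1] √ both sides: 1 ≥ 0 gives two branches, so sqrt: x = 1 or -1.

Answer: x ∈ {-1, 1}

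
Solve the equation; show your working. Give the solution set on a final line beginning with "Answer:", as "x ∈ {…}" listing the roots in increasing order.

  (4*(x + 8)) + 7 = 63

Step 1. [(4*(x + 8)) + 7 = 63] subtract 7: x sits inside (… + 7) ⇒ sub: 4*(x + 8) = 56.
Step 2. [4*(x + 8) = 56] 4·(inner) — divide through by 4. So div: x + 8 = 14.
Step 3. [x + 8 = 14] subtract 8: x sits inside (… + 8), so sub: x = 6.

Answer: x ∈ {6}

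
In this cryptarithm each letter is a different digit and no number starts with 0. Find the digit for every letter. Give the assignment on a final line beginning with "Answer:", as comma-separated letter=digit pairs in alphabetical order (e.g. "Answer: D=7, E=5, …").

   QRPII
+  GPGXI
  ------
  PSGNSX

Step 1. [col 1: I + I ≡ X (mod 10)] column 1 (I + I ≡ X (mod 10), carry-in 0) doesn't pin X yet; pick X=8 and continue, so X=8.
Step 2. [col 1: I + I ≡ X (mod 10)] no forcing yet in column 1 (carry-in 0); I=4 is free and consistent — try it ⇒ I=4.
Step 3. [col 2: I + X ≡ S (mod 10)] column 2: given I=4, X=8, carry-in 0, and digits 4,8 already taken and all letters distinct, I+X≡S (mod 10) forces S=2 ⇒ S=2.
Step 4. [col 3: P + G ≡ N (mod 10)] P=1 is one option consistent with column 3 (P + G ≡ N (mod 10), carry-in 1) — take it ⇒ P=1.
Step 5. [col 3: P + G ≡ N (mod 10)] several values work for G in column 3 (P + G ≡ N (mod 10), carry-in 1); try G=7. So G=7.
Step 6. [col 3: P + G ≡ N (mod 10)] from column 3 (P=1, G=7, carry-in 1, digits 1,2,4,7,8 already taken and all letters distinct): N must equal 9, so N=9.
Step 7. [col 4: R + P ≡ G (mod 10)] column 4 reads R+P+carry(0)=G with P=1, G=7; with digits 1,2,4,7,8,9 already taken and all letters distinct, the only value for R is 6, so R=6.
Step 8. [col 5: Q + G ≡ S (mod 10)] from column 5 (G=7, S=2, carry-in 0, digits 1,2,4,6,7,8,9 already taken and all letters distinct): Q must equal 5, so Q=5.

Answer: G=7, I=4, N=9, P=1, Q=5, R=6, S=2, X=8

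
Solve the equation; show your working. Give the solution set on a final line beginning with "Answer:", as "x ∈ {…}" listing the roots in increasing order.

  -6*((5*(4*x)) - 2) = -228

Step 1. [-6*((5*(4*x)) - 2) = -228] leading coefficient -6: divide by -6, so div: (5*(4*x)) - 2 = 38.
Step 2. [(5*(4*x)) - 2 = 38] peel the -2: add 2 from each side. So sub: 5*(4*x) = 40.
Step 3. [5*(4*x) = 40] LHS = 5·(…); ÷5 both sides. So div: 4*x = 8.
Step 4. [4*x = 8] leading coefficient 4: divide by 4, so div: x = 2.

Answer: x ∈ {2}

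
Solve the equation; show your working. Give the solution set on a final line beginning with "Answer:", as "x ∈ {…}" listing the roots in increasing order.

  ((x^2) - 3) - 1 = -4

Step 1. [((x^2) - 3) - 1 = -4] 1 comes off first (add 1). So sub: (x^2) - 3 = -3.
Step 2. [(x^2) - 3 = -3] 3 comes off first (add 3), so sub: x^2 = 0.
Step 3. [x^2 = 0] LHS squared, RHS 0 ≥ 0: apply √ (±). So sqrt: x = 0.

Answer: x ∈ {0}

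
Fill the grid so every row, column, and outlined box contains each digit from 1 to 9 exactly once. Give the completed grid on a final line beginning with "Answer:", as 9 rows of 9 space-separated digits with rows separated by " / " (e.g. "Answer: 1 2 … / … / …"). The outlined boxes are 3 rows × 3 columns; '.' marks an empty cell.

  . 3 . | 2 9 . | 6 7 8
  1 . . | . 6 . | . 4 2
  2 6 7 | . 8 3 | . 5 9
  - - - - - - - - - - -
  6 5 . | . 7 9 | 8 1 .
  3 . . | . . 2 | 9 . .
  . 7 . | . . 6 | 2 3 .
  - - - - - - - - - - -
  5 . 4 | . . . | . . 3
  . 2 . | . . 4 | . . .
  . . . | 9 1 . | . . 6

Step 1. [r9c2∈{8}] r9c2 has the single candidate 8, so r9c2=8.
Step 2. [r5c2∈{1,4}] r5c2 is the only open cell in col 2 admitting 4, so r5c2=4.
Step 3. [r8c9∈{1,5,7}] 1 has one home in col 9: r8c9, so r8c9=1.
Step 4. [r5c5∈{5}] only 5 remains possible at r5c5. So r5c5=5.
Step 5. [r6c1∈{8,9}] across col 1, 8 lands solely at r6c1 ⇒ r6c1=8.
Step 6. [r7c6∈{7,8}] col 6 places 8 nowhere but r7c6 ⇒ r7c6=8.
Step 7. [r8c1∈{7,9}] across col 1, 9 lands solely at r8c1 ⇒ r8c1=9.
Step 8. [r6c5∈{4}] only 4 remains possible at r6c5 ⇒ r6c5=4.
Step 9. [r7c7∈{7}] nothing but 7 survives at r7c7 ⇒ r7c7=7.
Step 10. [r8c4∈{3,5,6,7}] 7 has one home in row 8: r8c4, so r8c4=7.
Step 11. [r9c6∈{5}] r9c6 is down to just 5. So r9c6=5.
Step 12. [r6c4∈{1}] r6c4 has the single candidate 1, so r6c4=1.
Step 13. [r2c3∈{5,8,9}] row 2 places 8 nowhere but r2c3. So r2c3=8.
Step 14. [r9c3∈{3}] nothing but 3 survives at r9c3, so r9c3=3.
Step 15. [r9c8∈{2}] r9c8 has the single candidate 2 ⇒ r9c8=2.
Step 16. [r9c1∈{7}] r9c1 is down to just 7. So r9c1=7.
Step 17. [r2c7∈{3}] r2c7 has the single candidate 3, so r2c7=3.
Step 18. [r2c6∈{7}] only 7 remains possible at r2c6, so r2c6=7.
Step 19. [r7c4∈{6}] r7c4 is down to just 6 ⇒ r7c4=6.
Step 20. [r8c8∈{8}] r8c8 is down to just 8. So r8c8=8.
Step 21. [r7c5∈{2}] nothing but 2 survives at r7c5. So r7c5=2.
Step 22. [r2c2∈{9}] only 9 remains possible at r2c2, so r2c2=9.
Step 23. [r7c2∈{1}] r7c2 is down to just 1 ⇒ r7c2=1.
Step 24. [r6c9∈{5}] nothing but 5 survives at r6c9. So r6c9=5.
Step 25. [r5c3∈{1}] r5c3 is down to just 1. So r5c3=1.
Step 26. [r4c9∈{4}] r4c9 has the single candidate 4, so r4c9=4.
Step 27. [r3c4∈{4}] r3c4's peers cover all but 4. So r3c4=4.
Step 28. [r1c1∈{4}] nothing but 4 survives at r1c1 ⇒ r1c1=4.
Step 29. [r1c3∈{5}] r1c3's peers cover all but 5, so r1c3=5.
Step 30. [r5c8∈{6}] r5c8's peers cover all but 6 ⇒ r5c8=6.
Step 31. [r3c7∈{1}] r3c7's peers cover all but 1 ⇒ r3c7=1.
Step 32. [r8c5∈{3}] only 3 remains possible at r8c5, so r8c5=3.
Step 33. [r1c6∈{1}] r1c6 is down to just 1, so r1c6=1.
Step 34. [r9c7∈{4}] r9c7's peers cover all but 4 ⇒ r9c7=4.
Step 35. [r8c7∈{5}] r8c7 has the single candidate 5. So r8c7=5.
Step 36. [r5c9∈{7}] nothing but 7 survives at r5c9 ⇒ r5c9=7.
Step 37. [r4c3∈{2}] r4c3's peers cover all but 2 ⇒ r4c3=2.
Step 38. [r6c3∈{9}] r6c3 is down to just 9, so r6c3=9.
Step 39. [r8c3∈{6}] r8c3 is down to just 6 ⇒ r8c3=6.
Step 40. [r5c4∈{8}] nothing but 8 survives at r5c4 ⇒ r5c4=8.
Step 41. [r2c4∈{5}] nothing but 5 survives at r2c4, so r2c4=5.
Step 42. [r7c8∈{9}] only 9 remains possible at r7c8. So r7c8=9.
Step 43. [r4c4∈{3}] r4c4 has the single candidate 3, so r4c4=3.

Answer: 4 3 5 2 9 1 6 7 8 / 1 9 8 5 6 7 3 4 2 / 2 6 7 4 8 3 1 5 9 / 6 5 2 3 7 9 8 1 4 / 3 4 1 8 5 2 9 6 7 / 8 7 9 1 4 6 2 3 5 / 5 1 4 6 2 8 7 9 3 / 9 2 6 7 3 4 5 8 1 / 7 8 3 9 1 5 4 2 6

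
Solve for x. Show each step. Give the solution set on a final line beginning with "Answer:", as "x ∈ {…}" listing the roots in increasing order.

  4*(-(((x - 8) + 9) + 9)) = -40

Step 1. [4*(-(((x - 8) + 9) + 9)) = -40] divide by the outer 4 ⇒ div: -(((x - 8) + 9) + 9) = -10.
Step 2. [-(((x - 8) + 9) + 9) = -10] leading − — multiply by −1, so neg: ((x - 8) + 9) + 9 = 10.
Step 3. [((x - 8) + 9) + 9 = 10] the outer +9 inverts by subtracting 9. So sub: (x - 8) + 9 = 1.
Step 4. [(x - 8) + 9 = 1] +9 is outermost — subtract 9 both sides. So sub: x - 8 = -8.
Step 5. [x - 8 = -8] peel the -8: add 8 from each side ⇒ sub: x = 0.

Answer: x ∈ {0}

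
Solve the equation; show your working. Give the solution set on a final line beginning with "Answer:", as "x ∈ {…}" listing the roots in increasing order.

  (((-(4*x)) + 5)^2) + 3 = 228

Step 1. [(((-(4*x)) + 5)^2) + 3 = 228] the outer +3 inverts by subtracting 3. So sub: ((-(4*x)) + 5)^2 = 225.
Step 2. [((-(4*x)) + 5)^2 = 225] 225 ≥ 0, LHS is (·)² — take ±√ ⇒ sqrt: (-(4*x)) + 5 = 15 or -15.
Step 3. [(-(4*x)) + 5 = 15 or -15] +5 is outermost — subtract 5 both sides ⇒ sub: -(4*x) = 10 or -20.
Step 4. [-(4*x) = 10 or -20] leading − — multiply by −1. So neg: 4*x = -10 or 20.
Step 5. [4*x = -10 or 20] 4 out front; divide by 4 ⇒ div: x = -5/2 or 5.

Answer: x ∈ {-5/2, 5}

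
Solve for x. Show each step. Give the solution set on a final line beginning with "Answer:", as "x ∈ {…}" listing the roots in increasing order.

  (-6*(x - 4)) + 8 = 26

Step 1. [(-6*(x - 4)) + 8 = 26] 8 comes off first (subtract 8) ⇒ sub: -6*(x - 4) = 18.
Step 2. [-6*(x - 4) = 18] divide by the outer -6 ⇒ div: x - 4 = -3.
Step 3. [x - 4 = -3] add 4: x sits inside (… - 4), so sub: x = 1.

Answer: x ∈ {1}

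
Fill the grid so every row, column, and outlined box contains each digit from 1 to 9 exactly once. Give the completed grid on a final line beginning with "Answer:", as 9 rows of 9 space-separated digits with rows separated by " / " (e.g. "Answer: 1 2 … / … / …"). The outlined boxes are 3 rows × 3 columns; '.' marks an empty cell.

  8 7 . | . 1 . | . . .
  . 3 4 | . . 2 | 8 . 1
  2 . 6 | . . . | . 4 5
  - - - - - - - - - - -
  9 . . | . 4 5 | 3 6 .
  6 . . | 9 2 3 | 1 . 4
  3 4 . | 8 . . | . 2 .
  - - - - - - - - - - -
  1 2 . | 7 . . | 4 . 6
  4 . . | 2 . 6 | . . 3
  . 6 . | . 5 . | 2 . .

Step 1. [r8c8∈{1,5,7,8,9}] across row 8, 1 lands solely at r8c8. So r8c8=1.
Step 2. [r9c1∈{7}] nothing but 7 survives at r9c1 ⇒ r9c1=7.
Step 3. [r8c7∈{5,7,9}] row 8 places 7 nowhere but r8c7. So r8c7=7.
Step 4. [r3c7∈{9}] only 9 remains possible at r3c7. So r3c7=9.
Step 5. [r8c2∈{5,8,9}] col 2 places 9 nowhere but r8c2, so r8c2=9.
Step 6. [r8c5∈{8}] r8c5's peers cover all but 8. So r8c5=8.
Step 7. [r7c8∈{5,8,9}] across box 9, 5 lands solely at r7c8, so r7c8=5.
Step 8. [r4c4∈{1}] r4c4 has the single candidate 1 ⇒ r4c4=1.
Step 9. [r7c3∈{3,8}] r7c3 is the only open cell in row 7 admitting 8, so r7c3=8.
Step 10. [r6c6∈{7}] only 7 remains possible at r6c6 ⇒ r6c6=7.
Step 11. [r2c5∈{6,7,9}] in row 2, 9 fits only at r2c5 ⇒ r2c5=9.
Step 12. [r3c4∈{3}] only 3 remains possible at r3c4 ⇒ r3c4=3.
Step 13. [r4c9∈{7,8}] across col 9, 7 lands solely at r4c9 ⇒ r4c9=7.
Step 14. [r8c3∈{5}] r8c3's peers cover all but 5, so r8c3=5.
Step 15. [r1c4∈{4,5,6}] in row 1, 5 fits only at r1c4. So r1c4=5.
Step 16. [r9c8∈{8,9}] r9c8 is the only open cell in col 8 admitting 9, so r9c8=9.
Step 17. [r5c2∈{5,8}] across row 5, 5 lands solely at r5c2 ⇒ r5c2=5.
Step 18. [r9c6∈{1,4}] 1 has one home in row 9: r9c6, so r9c6=1.
Step 19. [r2c8∈{7}] r2c8 is down to just 7. So r2c8=7.
Step 20. [r9c9∈{8}] r9c9 is down to just 8. So r9c9=8.
Step 21. [r6c7∈{5}] r6c7's peers cover all but 5. So r6c7=5.
Step 22. [r2c1∈{5}] nothing but 5 survives at r2c1, so r2c1=5.
Step 23. [r1c6∈{4}] r1c6 is down to just 4. So r1c6=4.
Step 24. [r1c9∈{2}] r1c9's peers cover all but 2 ⇒ r1c9=2.
Step 25. [r7c6∈{9}] r7c6 has the single candidate 9, so r7c6=9.
Step 26. [r3c6∈{8}] r3c6 has the single candidate 8, so r3c6=8.
Step 27. [r9c4∈{4}] r9c4's peers cover all but 4, so r9c4=4.
Step 28. [r1c8∈{3}] only 3 remains possible at r1c8. So r1c8=3.
Step 29. [r4c3∈{2}] nothing but 2 survives at r4c3, so r4c3=2.
Step 30. [r1c7∈{6}] r1c7 is down to just 6. So r1c7=6.
Step 31. [r3c2∈{1}] only 1 remains possible at r3c2 ⇒ r3c2=1.
Step 32. [r7c5∈{3}] r7c5's peers cover all but 3 ⇒ r7c5=3.
Step 33. [r6c5∈{6}] only 6 remains possible at r6c5, so r6c5=6.
Step 34. [r9c3∈{3}] only 3 remains possible at r9c3. So r9c3=3.
Step 35. [r2c4∈{6}] r2c4 is down to just 6. So r2c4=6.
Step 36. [r6c9∈{9}] r6c9 has the single candidate 9, so r6c9=9.
Step 37. [r3c5∈{7}] only 7 remains possible at r3c5, so r3c5=7.
Step 38. [r6c3∈{1}] r6c3's peers cover all but 1, so r6c3=1.
Step 39. [r5c8∈{8}] nothing but 8 survives at r5c8 ⇒ r5c8=8.
Step 40. [r5c3∈{7}] r5c3's peers cover all but 7, so r5c3=7.
Step 41. [r4c2∈{8}] r4c2's peers cover all but 8, so r4c2=8.
Step 42. [r1c3∈{9}] only 9 remains possible at r1c3 ⇒ r1c3=9.

Answer: 8 7 9 5 1 4 6 3 2 / 5 3 4 6 9 2 8 7 1 / 2 1 6 3 7 8 9 4 5 / 9 8 2 1 4 5 3 6 7 / 6 5 7 9 2 3 1 8 4 / 3 4 1 8 6 7 5 2 9 / 1 2 8 7 3 9 4 5 6 / 4 9 5 2 8 6 7 1 3 / 7 6 3 4 5 1 2 9 8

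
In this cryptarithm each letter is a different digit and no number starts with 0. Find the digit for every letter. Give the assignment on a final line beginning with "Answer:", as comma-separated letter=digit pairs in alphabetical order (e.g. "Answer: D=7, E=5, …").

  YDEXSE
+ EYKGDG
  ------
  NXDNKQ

Step 1. [col 1: E + G ≡ Q (mod 10)] column 1 (E + G ≡ Q (mod 10), carry-in 0) doesn't pin E yet; pick E=2 and continue, so E=2.
Step 2. [col 1: E + G ≡ Q (mod 10)] several values work for G in column 1 (E + G ≡ Q (mod 10), carry-in 0); try G=3, so G=3.
Step 3. [col 1: E + G ≡ Q (mod 10)] from column 1 (E=2, G=3, carry-in 0, digits 2,3 already taken and all letters distinct): Q must equal 5. So Q=5.
Step 4. [col 2: S + D ≡ K (mod 10)] no forcing yet in column 2 (carry-in 0); S=8 is free and consistent — try it ⇒ S=8.
Step 5. [col 2: S + D ≡ K (mod 10)] no forcing yet in column 2 (carry-in 0); K=7 is free and consistent — try it, so K=7.
Step 6. [col 2: S + D ≡ K (mod 10)] in column 2 we have S+D≡K with carry-in 0; given S=8, K=7 and digits 2,3,5,7,8 already taken and all letters distinct, that pins D to 9. So D=9.
Step 7. [col 3: X + G ≡ N (mod 10)] X=0 is one option consistent with column 3 (X + G ≡ N (mod 10), carry-in 1) — take it. So X=0.
Step 8. [col 3: X + G ≡ N (mod 10)] column 3: given X=0, G=3, carry-in 1, and digits 0,2,3,5,7,8,9 already taken and all letters distinct, X+G≡N (mod 10) forces N=4, so N=4.
Step 9. [col 5: D + Y ≡ X (mod 10)] in column 5 we have D+Y≡X with carry-in 0; given D=9, X=0 and digits 0,2,3,4,5,7,8,9 already taken and all letters distinct, that pins Y to 1, so Y=1.

Answer: D=9, E=2, G=3, K=7, N=4, Q=5, S=8, X=0, Y=1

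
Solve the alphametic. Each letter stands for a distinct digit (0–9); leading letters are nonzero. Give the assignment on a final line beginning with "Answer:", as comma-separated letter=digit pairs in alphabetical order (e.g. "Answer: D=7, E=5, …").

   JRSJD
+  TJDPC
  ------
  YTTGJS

Step 1. [col 1: D + C ≡ S (mod 10)] no forcing yet in column 1 (carry-in 0); S=5 is free and consistent — try it. So S=5.
Step 2. [col 1: D + C ≡ S (mod 10)] no forcing yet in column 1 (carry-in 0); C=2 is free and consistent — try it ⇒ C=2.
Step 3. [Y] adding two 5-digit numbers gives at most 5+1 digits, and here it does — Y is that final carry and must be 1. So Y=1.
Step 4. [col 1: D + C ≡ S (mod 10)] from column 1 (C=2, S=5, carry-in 0, digits 1,2,5 already taken and all letters distinct): D must equal 3, so D=3.
Step 5. [col 2: J + P ≡ J (mod 10)] column 2 reads J+P+carry(0)=J with nothing yet; with digits 1,2,3,5 already taken and all letters distinct, the only value for P is 0 ⇒ P=0.
Step 6. [col 2: J + P ≡ J (mod 10)] several values work for J in column 2 (J + P ≡ J (mod 10), carry-in 0); try J=9, so J=9.
Step 7. [col 3: S + D ≡ G (mod 10)] from column 3 (S=5, D=3, carry-in 0, digits 0,1,2,3,5,9 already taken and all letters distinct): G must equal 8 ⇒ G=8.
Step 8. [col 4: R + J ≡ T (mod 10)] column 4 reads R+J+carry(0)=T with J=9; with digits 0,1,2,3,5,8,9 already taken and all letters distinct, the only value for R is 7 ⇒ R=7.
Step 9. [col 4: R + J ≡ T (mod 10)] column 4 reads R+J+carry(0)=T with R=7, J=9; with digits 0,1,2,3,5,7,8,9 already taken and all letters distinct, the only value for T is 6. So T=6.

Answer: C=2, D=3, G=8, J=9, P=0, R=7, S=5, T=6, Y=1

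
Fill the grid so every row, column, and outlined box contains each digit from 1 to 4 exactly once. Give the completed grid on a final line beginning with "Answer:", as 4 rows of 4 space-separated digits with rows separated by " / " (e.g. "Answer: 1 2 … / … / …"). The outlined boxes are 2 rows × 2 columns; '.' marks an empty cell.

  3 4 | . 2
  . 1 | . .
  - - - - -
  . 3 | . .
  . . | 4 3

Step 1. [r3c4∈{1}] r3c4 is down to just 1 ⇒ r3c4=1.
Step 2. [r4c2∈{2}] r4c2 has the single candidate 2. So r4c2=2.
Step 3. [r3c3∈{2}] r3c3 has the single candidate 2, so r3c3=2.
Step 4. [r2c4∈{4}] only 4 remains possible at r2c4, so r2c4=4.
Step 5. [r1c3∈{1}] r1c3's peers cover all but 1 ⇒ r1c3=1.
Step 6. [r2c3∈{3}] r2c3's peers cover all but 3 ⇒ r2c3=3.
Step 7. [r2c1∈{2}] nothing but 2 survives at r2c1, so r2c1=2.
Step 8. [r4c1∈{1}] nothing but 1 survives at r4c1, so r4c1=1.
Step 9. [r3c1∈{4}] r3c1's peers cover all but 4, so r3c1=4.

Answer: 3 4 1 2 / 2 1 3 4 / 4 3 2 1 / 1 2 4 3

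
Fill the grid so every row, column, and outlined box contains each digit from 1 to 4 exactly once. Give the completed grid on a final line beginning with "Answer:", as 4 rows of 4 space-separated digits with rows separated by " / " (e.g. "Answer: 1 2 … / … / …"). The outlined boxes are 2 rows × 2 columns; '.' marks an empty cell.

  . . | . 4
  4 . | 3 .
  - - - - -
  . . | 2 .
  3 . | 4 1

Step 1. [r2c2∈{1,2}] across row 2, 1 lands solely at r2c2, so r2c2=1.
Step 2. [r1c2∈{2,3}] 3 has one home in row 1: r1c2, so r1c2=3.
Step 3. [r3c1∈{1}] r3c1 has the single candidate 1 ⇒ r3c1=1.
Step 4. [r2c4∈{2}] only 2 remains possible at r2c4. So r2c4=2.
Step 5. [r4c2∈{2}] only 2 remains possible at r4c2 ⇒ r4c2=2.
Step 6. [r3c4∈{3}] r3c4 has the single candidate 3, so r3c4=3.
Step 7. [r1c3∈{1}] only 1 remains possible at r1c3 ⇒ r1c3=1.
Step 8. [r1c1∈{2}] r1c1 is down to just 2, so r1c1=2.
Step 9. [r3c2∈{4}] r3c2 is down to just 4, so r3c2=4.

Answer: 2 3 1 4 / 4 1 3 2 / 1 4 2 3 / 3 2 4 1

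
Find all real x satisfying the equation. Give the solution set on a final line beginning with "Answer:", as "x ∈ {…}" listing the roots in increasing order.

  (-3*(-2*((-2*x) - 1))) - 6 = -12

Step 1. [(-3*(-2*((-2*x) - 1))) - 6 = -12] peel the -6: add 6 from each side. So sub: -3*(-2*((-2*x) - 1)) = -6.
Step 2. [-3*(-2*((-2*x) - 1)) = -6] divide by the outer -3. So div: -2*((-2*x) - 1) = 2.
Step 3. [-2*((-2*x) - 1) = 2] LHS = -2·(…); ÷-2 both sides, so div: (-2*x) - 1 = -1.
Step 4. [(-2*x) - 1 = -1] peel the -1: add 1 from each side ⇒ sub: -2*x = 0.
Step 5. [-2*x = 0] -2 out front; divide by -2 ⇒ div: x = 0.

Answer: x ∈ {0}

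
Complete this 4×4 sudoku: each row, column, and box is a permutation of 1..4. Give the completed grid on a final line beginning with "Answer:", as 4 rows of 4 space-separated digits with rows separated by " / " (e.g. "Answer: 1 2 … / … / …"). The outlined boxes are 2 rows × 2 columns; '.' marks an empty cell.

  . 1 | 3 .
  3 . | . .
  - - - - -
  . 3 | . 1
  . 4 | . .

Step 1. [r4c3∈{2}] r4c3 has the single candidate 2. So r4c3=2.
Step 2. [r1c1∈{2,4}] r1c1 is the only open cell in col 1 admitting 4. So r1c1=4.
Step 3. [r2c4∈{2,4}] in col 4, 4 fits only at r2c4. So r2c4=4.
Step 4. [r4c1∈{1}] r4c1's peers cover all but 1. So r4c1=1.
Step 5. [r3c1∈{2}] r3c1 is down to just 2 ⇒ r3c1=2.
Step 6. [r4c4∈{3}] r4c4 has the single candidate 3 ⇒ r4c4=3.
Step 7. [r2c2∈{2}] r2c2 has the single candidate 2. So r2c2=2.
Step 8. [r1c4∈{2}] r1c4 is down to just 2. So r1c4=2.
Step 9. [r3c3∈{4}] nothing but 4 survives at r3c3, so r3c3=4.
Step 10. [r2c3∈{1}] r2c3 is down to just 1 ⇒ r2c3=1.

Answer: 4 1 3 2 / 3 2 1 4 / 2 3 4 1 / 1 4 2 3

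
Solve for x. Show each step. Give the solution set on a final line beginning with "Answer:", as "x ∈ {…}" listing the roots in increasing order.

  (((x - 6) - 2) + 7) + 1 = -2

Step 1. [(((x - 6) - 2) + 7) + 1 = -2] subtract 1: x sits inside (… + 1). So sub: ((x - 6) - 2) + 7 = -3.
Step 2. [((x - 6) - 2) + 7 = -3] the outer +7 inverts by subtracting 7, so sub: (x - 6) - 2 = -10.
Step 3. [(x - 6) - 2 = -10] -2 is outermost — add 2 both sides. So sub: x - 6 = -8.
Step 4. [x - 6 = -8] peel the -6: add 6 from each side ⇒ sub: x = -2.

Answer: x ∈ {-2}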